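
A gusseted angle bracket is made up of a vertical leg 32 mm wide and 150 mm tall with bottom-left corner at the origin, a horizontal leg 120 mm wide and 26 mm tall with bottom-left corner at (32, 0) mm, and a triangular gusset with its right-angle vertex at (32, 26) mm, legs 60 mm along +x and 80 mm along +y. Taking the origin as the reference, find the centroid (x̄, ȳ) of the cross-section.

x̄ = 47.35 mm, ȳ = 51.06 mm

Part | A | x̄ᵢ | ȳᵢ | A·x̄ᵢ | A·ȳᵢ
vertical leg | 4800.00 | 16.00 | 75.00 | 76800.00 | 360000.00
horizontal leg | 3120.00 | 92.00 | 13.00 | 287040.00 | 40560.00
gusset | 2400.00 | 52.00 | 52.67 | 124800.00 | 126400.00
Σ | 10320.00 |  |  | 488640.00 | 526960.00
x̄ = 488640.00 / 10320.00 = 47.35 mm
ȳ = 526960.00 / 10320.00 = 51.06 mm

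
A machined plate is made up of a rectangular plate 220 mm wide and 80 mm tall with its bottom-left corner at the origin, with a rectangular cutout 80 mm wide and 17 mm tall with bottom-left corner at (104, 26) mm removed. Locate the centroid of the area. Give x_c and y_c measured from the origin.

plate: A = 220 × 80 = 17600.00, centroid at (110.00, 40.00).
hole: A = −(80 × 17) = -1360.00, centroid at (144.00, 34.50).
ΣA = 16240.00 mm², ΣAx_c = 1740160.00 mm³, ΣAy_c = 657080.00 mm³.
x_c = 1740160.00/16240.00 = 107.15 mm; y_c = 657080.00/16240.00 = 40.46 mm.

x_c = 107.15 mm, y_c = 40.46 mm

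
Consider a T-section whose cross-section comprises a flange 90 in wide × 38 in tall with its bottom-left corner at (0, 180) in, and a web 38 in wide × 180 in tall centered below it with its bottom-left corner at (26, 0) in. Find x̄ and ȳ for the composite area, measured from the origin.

x̄ = 45.00 in, ȳ = 126.33 in

web: A = 38 × 180 = 6840.00, centroid at (45.00, 90.00).
flange: A = 90 × 38 = 3420.00, centroid at (45.00, 199.00).
ΣA = 10260.00 in², ΣAx̄ = 461700.00 in³, ΣAȳ = 1296180.00 in³.
x̄ = 461700.00/10260.00 = 45.00 in; ȳ = 1296180.00/10260.00 = 126.33 in.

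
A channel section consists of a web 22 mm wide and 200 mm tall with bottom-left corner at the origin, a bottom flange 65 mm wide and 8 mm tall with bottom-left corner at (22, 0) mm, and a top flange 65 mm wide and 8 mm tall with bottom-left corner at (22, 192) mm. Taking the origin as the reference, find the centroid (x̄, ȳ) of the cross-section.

Part | A | x̄ᵢ | ȳᵢ | A·x̄ᵢ | A·ȳᵢ
web | 4400.00 | 11.00 | 100.00 | 48400.00 | 440000.00
bottom flange | 520.00 | 54.50 | 4.00 | 28340.00 | 2080.00
top flange | 520.00 | 54.50 | 196.00 | 28340.00 | 101920.00
Σ | 5440.00 |  |  | 105080.00 | 544000.00
x̄ = 105080.00 / 5440.00 = 19.32 mm
ȳ = 544000.00 / 5440.00 = 100.00 mm

x̄ = 19.32 mm, ȳ = 100.00 mm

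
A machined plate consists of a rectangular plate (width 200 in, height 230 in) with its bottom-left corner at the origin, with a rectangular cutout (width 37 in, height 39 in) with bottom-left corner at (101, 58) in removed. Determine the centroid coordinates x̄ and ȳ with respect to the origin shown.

x̄ = 99.37 in, ȳ = 116.21 in

Part | A | x̄ᵢ | ȳᵢ | A·x̄ᵢ | A·ȳᵢ
plate | 46000.00 | 100.00 | 115.00 | 4600000.00 | 5290000.00
hole | -1443.00 | 119.50 | 77.50 | -172438.50 | -111832.50
Σ | 44557.00 |  |  | 4427561.50 | 5178167.50
x̄ = 4427561.50 / 44557.00 = 99.37 in
ȳ = 5178167.50 / 44557.00 = 116.21 in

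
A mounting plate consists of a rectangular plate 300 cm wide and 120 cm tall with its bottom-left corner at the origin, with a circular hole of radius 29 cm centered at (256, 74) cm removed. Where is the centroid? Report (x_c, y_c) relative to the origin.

Part | A | x̄ᵢ | ȳᵢ | A·x̄ᵢ | A·ȳᵢ
plate | 36000.00 | 150.00 | 60.00 | 5400000.00 | 2160000.00
hole | -2642.08 | 256.00 | 74.00 | -676372.33 | -195513.88
Σ | 33357.92 |  |  | 4723627.67 | 1964486.12
x_c = 4723627.67 / 33357.92 = 141.60 cm
y_c = 1964486.12 / 33357.92 = 58.89 cm

x_c = 141.60 cm, y_c = 58.89 cm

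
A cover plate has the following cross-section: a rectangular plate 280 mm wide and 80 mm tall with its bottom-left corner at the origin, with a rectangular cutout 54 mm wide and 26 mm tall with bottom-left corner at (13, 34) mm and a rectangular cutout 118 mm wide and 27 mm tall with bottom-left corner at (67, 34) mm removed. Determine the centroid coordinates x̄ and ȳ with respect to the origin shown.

x̄ = 150.39 mm, ȳ = 38.11 mm

Part | A | x̄ᵢ | ȳᵢ | A·x̄ᵢ | A·ȳᵢ
plate | 22400.00 | 140.00 | 40.00 | 3136000.00 | 896000.00
hole 1 | -1404.00 | 40.00 | 47.00 | -56160.00 | -65988.00
hole 2 | -3186.00 | 126.00 | 47.50 | -401436.00 | -151335.00
Σ | 17810.00 |  |  | 2678404.00 | 678677.00
x̄ = 2678404.00 / 17810.00 = 150.39 mm
ȳ = 678677.00 / 17810.00 = 38.11 mm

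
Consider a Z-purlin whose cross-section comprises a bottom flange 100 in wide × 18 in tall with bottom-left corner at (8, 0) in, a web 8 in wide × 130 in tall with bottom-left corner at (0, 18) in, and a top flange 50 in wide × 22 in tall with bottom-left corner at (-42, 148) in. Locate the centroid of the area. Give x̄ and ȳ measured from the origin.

x̄ = 22.81 in, ȳ = 70.41 in

Part | A | x̄ᵢ | ȳᵢ | A·x̄ᵢ | A·ȳᵢ
bottom flange | 1800.00 | 58.00 | 9.00 | 104400.00 | 16200.00
web | 1040.00 | 4.00 | 83.00 | 4160.00 | 86320.00
top flange | 1100.00 | -17.00 | 159.00 | -18700.00 | 174900.00
Σ | 3940.00 |  |  | 89860.00 | 277420.00
x̄ = 89860.00 / 3940.00 = 22.81 in
ȳ = 277420.00 / 3940.00 = 70.41 in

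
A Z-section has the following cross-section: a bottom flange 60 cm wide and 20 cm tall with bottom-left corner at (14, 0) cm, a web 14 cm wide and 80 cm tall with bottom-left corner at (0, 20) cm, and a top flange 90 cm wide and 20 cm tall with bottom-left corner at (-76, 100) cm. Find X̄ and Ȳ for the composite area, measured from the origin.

X̄ = 1.17 cm, Ȳ = 67.28 cm

Part | A | x̄ᵢ | ȳᵢ | A·x̄ᵢ | A·ȳᵢ
bottom flange | 1200.00 | 44.00 | 10.00 | 52800.00 | 12000.00
web | 1120.00 | 7.00 | 60.00 | 7840.00 | 67200.00
top flange | 1800.00 | -31.00 | 110.00 | -55800.00 | 198000.00
Σ | 4120.00 |  |  | 4840.00 | 277200.00
X̄ = 4840.00 / 4120.00 = 1.17 cm
Ȳ = 277200.00 / 4120.00 = 67.28 cm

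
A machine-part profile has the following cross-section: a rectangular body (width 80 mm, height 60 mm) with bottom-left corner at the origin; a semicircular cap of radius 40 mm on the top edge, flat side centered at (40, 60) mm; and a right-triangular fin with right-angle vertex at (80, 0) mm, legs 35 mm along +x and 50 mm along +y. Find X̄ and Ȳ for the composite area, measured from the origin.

X̄ = 45.52 mm, Ȳ = 42.99 mm

rectangular body: A = 80 × 60 = 4800.00, centroid at (40.00, 30.00).
semicircular top: A = ½π·40² = 2513.27, centroid at (40.00, 76.98).
triangular fin: A = ½·35·50 = 875.00, centroid at (91.67, 16.67).
ΣA = 8188.27 mm², ΣAX̄ = 372739.30 mm³, ΣAȲ = 352046.45 mm³.
X̄ = 372739.30/8188.27 = 45.52 mm; Ȳ = 352046.45/8188.27 = 42.99 mm.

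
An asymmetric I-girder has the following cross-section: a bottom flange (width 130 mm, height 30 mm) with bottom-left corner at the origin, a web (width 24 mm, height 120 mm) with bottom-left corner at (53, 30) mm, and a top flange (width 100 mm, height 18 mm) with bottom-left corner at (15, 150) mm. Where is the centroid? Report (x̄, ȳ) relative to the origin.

x̄ = 65.00 mm, ȳ = 70.38 mm

Part | A | x̄ᵢ | ȳᵢ | A·x̄ᵢ | A·ȳᵢ
bottom flange | 3900.00 | 65.00 | 15.00 | 253500.00 | 58500.00
web | 2880.00 | 65.00 | 90.00 | 187200.00 | 259200.00
top flange | 1800.00 | 65.00 | 159.00 | 117000.00 | 286200.00
Σ | 8580.00 |  |  | 557700.00 | 603900.00
x̄ = 557700.00 / 8580.00 = 65.00 mm
ȳ = 603900.00 / 8580.00 = 70.38 mm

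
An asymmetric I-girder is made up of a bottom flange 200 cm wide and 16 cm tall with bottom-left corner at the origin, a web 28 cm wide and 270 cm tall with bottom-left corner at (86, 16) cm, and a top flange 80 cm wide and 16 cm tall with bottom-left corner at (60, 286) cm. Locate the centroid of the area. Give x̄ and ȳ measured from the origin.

x̄ = 100.00 cm, ȳ = 128.20 cm

bottom flange: A = 200 × 16 = 3200.00, centroid at (100.00, 8.00).
web: A = 28 × 270 = 7560.00, centroid at (100.00, 151.00).
top flange: A = 80 × 16 = 1280.00, centroid at (100.00, 294.00).
ΣA = 12040.00 cm², ΣAx̄ = 1204000.00 cm³, ΣAȳ = 1543480.00 cm³.
x̄ = 1204000.00/12040.00 = 100.00 cm; ȳ = 1543480.00/12040.00 = 128.20 cm.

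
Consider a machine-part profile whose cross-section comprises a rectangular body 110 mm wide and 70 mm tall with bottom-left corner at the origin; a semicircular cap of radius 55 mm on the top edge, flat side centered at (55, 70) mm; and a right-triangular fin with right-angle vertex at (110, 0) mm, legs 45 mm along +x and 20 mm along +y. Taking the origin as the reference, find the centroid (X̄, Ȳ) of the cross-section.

X̄ = 57.44 mm, Ȳ = 55.50 mm

Part | A | x̄ᵢ | ȳᵢ | A·x̄ᵢ | A·ȳᵢ
rectangular body | 7700.00 | 55.00 | 35.00 | 423500.00 | 269500.00
semicircular top | 4751.66 | 55.00 | 93.34 | 261341.24 | 443532.79
triangular fin | 450.00 | 125.00 | 6.67 | 56250.00 | 3000.00
Σ | 12901.66 |  |  | 741091.24 | 716032.79
X̄ = 741091.24 / 12901.66 = 57.44 mm
Ȳ = 716032.79 / 12901.66 = 55.50 mm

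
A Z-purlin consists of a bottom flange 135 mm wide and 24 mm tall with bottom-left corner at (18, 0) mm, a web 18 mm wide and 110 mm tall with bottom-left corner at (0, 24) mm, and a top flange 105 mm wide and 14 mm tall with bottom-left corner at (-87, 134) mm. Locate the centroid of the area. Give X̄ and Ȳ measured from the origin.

X̄ = 36.49 mm, Ȳ = 60.17 mm

bottom flange: A = 135 × 24 = 3240.00, centroid at (85.50, 12.00).
web: A = 18 × 110 = 1980.00, centroid at (9.00, 79.00).
top flange: A = 105 × 14 = 1470.00, centroid at (-34.50, 141.00).
ΣA = 6690.00 mm²
ΣAX̄ = (3240.00)(85.50) + (1980.00)(9.00) + (1470.00)(-34.50) = 244125.00 mm³
ΣAȲ = (3240.00)(12.00) + (1980.00)(79.00) + (1470.00)(141.00) = 402570.00 mm³
X̄ = 244125.00 / 6690.00 = 36.49 mm
Ȳ = 402570.00 / 6690.00 = 60.17 mm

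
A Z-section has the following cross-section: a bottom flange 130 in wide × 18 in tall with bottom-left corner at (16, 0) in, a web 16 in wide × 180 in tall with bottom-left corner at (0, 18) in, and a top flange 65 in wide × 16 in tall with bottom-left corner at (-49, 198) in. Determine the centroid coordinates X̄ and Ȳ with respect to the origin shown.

X̄ = 31.22 in, Ȳ = 87.27 in

bottom flange: A = 130 × 18 = 2340.00, centroid at (81.00, 9.00).
web: A = 16 × 180 = 2880.00, centroid at (8.00, 108.00).
top flange: A = 65 × 16 = 1040.00, centroid at (-16.50, 206.00).
ΣA = 6260.00 in², ΣAX̄ = 195420.00 in³, ΣAȲ = 546340.00 in³.
X̄ = 195420.00/6260.00 = 31.22 in; Ȳ = 546340.00/6260.00 = 87.27 in.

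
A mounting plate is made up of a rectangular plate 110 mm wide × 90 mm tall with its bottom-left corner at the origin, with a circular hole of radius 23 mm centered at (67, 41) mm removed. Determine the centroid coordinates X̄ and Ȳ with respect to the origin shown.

Part | A | x̄ᵢ | ȳᵢ | A·x̄ᵢ | A·ȳᵢ
plate | 9900.00 | 55.00 | 45.00 | 544500.00 | 445500.00
hole | -1661.90 | 67.00 | 41.00 | -111347.47 | -68138.00
Σ | 8238.10 |  |  | 433152.53 | 377362.00
X̄ = 433152.53 / 8238.10 = 52.58 mm
Ȳ = 377362.00 / 8238.10 = 45.81 mm

X̄ = 52.58 mm, Ȳ = 45.81 mm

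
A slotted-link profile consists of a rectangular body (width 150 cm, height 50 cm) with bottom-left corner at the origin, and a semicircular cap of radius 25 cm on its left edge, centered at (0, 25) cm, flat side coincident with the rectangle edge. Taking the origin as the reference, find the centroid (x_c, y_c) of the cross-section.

rectangular body: A = 150 × 50 = 7500.00, centroid at (75.00, 25.00).
semicircular end: A = ½π·25² = 981.75, centroid at (-10.61, 25.00).
ΣA = 8481.75 cm², ΣAx_c = 552083.33 cm³, ΣAy_c = 212043.69 cm³.
x_c = 552083.33/8481.75 = 65.09 cm; y_c = 212043.69/8481.75 = 25.00 cm.

x_c = 65.09 cm, y_c = 25.00 cm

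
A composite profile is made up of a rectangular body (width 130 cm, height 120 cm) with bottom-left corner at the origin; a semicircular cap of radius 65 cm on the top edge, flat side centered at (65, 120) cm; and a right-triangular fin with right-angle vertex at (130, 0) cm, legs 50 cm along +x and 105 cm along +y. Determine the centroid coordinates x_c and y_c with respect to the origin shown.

x_c = 73.62 cm, y_c = 80.74 cm

rectangular body: A = 130 × 120 = 15600.00, centroid at (65.00, 60.00).
semicircular top: A = ½π·65² = 6636.61, centroid at (65.00, 147.59).
triangular fin: A = ½·50·105 = 2625.00, centroid at (146.67, 35.00).
ΣA = 24861.61 cm², ΣAx_c = 1830379.94 cm³, ΣAy_c = 2007352.07 cm³.
x_c = 1830379.94/24861.61 = 73.62 cm; y_c = 2007352.07/24861.61 = 80.74 cm.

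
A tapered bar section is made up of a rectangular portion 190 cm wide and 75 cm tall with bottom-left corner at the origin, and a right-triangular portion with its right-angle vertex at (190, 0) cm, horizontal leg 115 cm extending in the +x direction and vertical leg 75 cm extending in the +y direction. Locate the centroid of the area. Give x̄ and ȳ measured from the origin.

x̄ = 125.98 cm, ȳ = 34.60 cm

Part | A | x̄ᵢ | ȳᵢ | A·x̄ᵢ | A·ȳᵢ
rectangular portion | 14250.00 | 95.00 | 37.50 | 1353750.00 | 534375.00
triangular portion | 4312.50 | 228.33 | 25.00 | 984687.50 | 107812.50
Σ | 18562.50 |  |  | 2338437.50 | 642187.50
x̄ = 2338437.50 / 18562.50 = 125.98 cm
ȳ = 642187.50 / 18562.50 = 34.60 cm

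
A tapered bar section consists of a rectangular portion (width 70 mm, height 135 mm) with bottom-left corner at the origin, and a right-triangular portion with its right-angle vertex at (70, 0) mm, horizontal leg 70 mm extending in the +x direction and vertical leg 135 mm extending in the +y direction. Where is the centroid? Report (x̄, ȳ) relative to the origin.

x̄ = 54.44 mm, ȳ = 60.00 mm

Part | A | x̄ᵢ | ȳᵢ | A·x̄ᵢ | A·ȳᵢ
rectangular portion | 9450.00 | 35.00 | 67.50 | 330750.00 | 637875.00
triangular portion | 4725.00 | 93.33 | 45.00 | 441000.00 | 212625.00
Σ | 14175.00 |  |  | 771750.00 | 850500.00
x̄ = 771750.00 / 14175.00 = 54.44 mm
ȳ = 850500.00 / 14175.00 = 60.00 mm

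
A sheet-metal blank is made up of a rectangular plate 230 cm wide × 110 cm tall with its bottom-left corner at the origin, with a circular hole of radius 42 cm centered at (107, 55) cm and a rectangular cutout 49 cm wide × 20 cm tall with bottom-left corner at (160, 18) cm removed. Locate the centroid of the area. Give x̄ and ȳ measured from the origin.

x̄ = 113.73 cm, ȳ = 56.41 cm

plate: A = 230 × 110 = 25300.00, centroid at (115.00, 55.00).
hole 1: A = −π·42² = -5541.77, centroid at (107.00, 55.00).
hole 2: A = −(49 × 20) = -980.00, centroid at (184.50, 28.00).
ΣA = 18778.23 cm²
ΣAx̄ = (25300.00)(115.00) + (-5541.77)(107.00) + (-980.00)(184.50) = 2135720.67 cm³
ΣAȳ = (25300.00)(55.00) + (-5541.77)(55.00) + (-980.00)(28.00) = 1059262.68 cm³
x̄ = 2135720.67 / 18778.23 = 113.73 cm
ȳ = 1059262.68 / 18778.23 = 56.41 cm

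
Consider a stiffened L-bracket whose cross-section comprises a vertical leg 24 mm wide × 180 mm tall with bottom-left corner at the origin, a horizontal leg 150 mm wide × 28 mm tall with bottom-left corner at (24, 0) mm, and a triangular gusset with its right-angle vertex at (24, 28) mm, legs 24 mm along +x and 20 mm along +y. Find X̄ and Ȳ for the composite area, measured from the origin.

X̄ = 54.26 mm, Ȳ = 52.05 mm

Part | A | x̄ᵢ | ȳᵢ | A·x̄ᵢ | A·ȳᵢ
vertical leg | 4320.00 | 12.00 | 90.00 | 51840.00 | 388800.00
horizontal leg | 4200.00 | 99.00 | 14.00 | 415800.00 | 58800.00
gusset | 240.00 | 32.00 | 34.67 | 7680.00 | 8320.00
Σ | 8760.00 |  |  | 475320.00 | 455920.00
X̄ = 475320.00 / 8760.00 = 54.26 mm
Ȳ = 455920.00 / 8760.00 = 52.05 mm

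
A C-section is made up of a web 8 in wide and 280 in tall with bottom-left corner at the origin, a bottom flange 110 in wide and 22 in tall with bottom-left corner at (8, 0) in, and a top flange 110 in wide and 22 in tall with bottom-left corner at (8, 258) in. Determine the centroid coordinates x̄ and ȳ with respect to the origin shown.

web: A = 8 × 280 = 2240.00, centroid at (4.00, 140.00).
bottom flange: A = 110 × 22 = 2420.00, centroid at (63.00, 11.00).
top flange: A = 110 × 22 = 2420.00, centroid at (63.00, 269.00).
ΣA = 7080.00 in²
ΣAx̄ = (2240.00)(4.00) + (2420.00)(63.00) + (2420.00)(63.00) = 313880.00 in³
ΣAȳ = (2240.00)(140.00) + (2420.00)(11.00) + (2420.00)(269.00) = 991200.00 in³
x̄ = 313880.00 / 7080.00 = 44.33 in
ȳ = 991200.00 / 7080.00 = 140.00 in

x̄ = 44.33 in, ȳ = 140.00 in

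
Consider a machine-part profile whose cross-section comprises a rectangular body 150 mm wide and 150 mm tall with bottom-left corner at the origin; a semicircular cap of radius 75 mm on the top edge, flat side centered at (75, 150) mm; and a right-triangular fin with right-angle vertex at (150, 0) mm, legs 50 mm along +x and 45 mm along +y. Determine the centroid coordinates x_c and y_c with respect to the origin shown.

x_c = 78.18 mm, y_c = 102.00 mm

rectangular body: A = 150 × 150 = 22500.00, centroid at (75.00, 75.00).
semicircular top: A = ½π·75² = 8835.73, centroid at (75.00, 181.83).
triangular fin: A = ½·50·45 = 1125.00, centroid at (166.67, 15.00).
ΣA = 32460.73 mm²
ΣAx_c = (22500.00)(75.00) + (8835.73)(75.00) + (1125.00)(166.67) = 2537679.70 mm³
ΣAy_c = (22500.00)(75.00) + (8835.73)(181.83) + (1125.00)(15.00) = 3310984.40 mm³
x_c = 2537679.70 / 32460.73 = 78.18 mm
y_c = 3310984.40 / 32460.73 = 102.00 mm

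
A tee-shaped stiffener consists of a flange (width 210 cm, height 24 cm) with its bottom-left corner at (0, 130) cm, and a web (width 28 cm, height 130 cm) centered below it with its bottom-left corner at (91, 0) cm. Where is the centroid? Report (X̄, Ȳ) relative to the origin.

web: A = 28 × 130 = 3640.00, centroid at (105.00, 65.00).
flange: A = 210 × 24 = 5040.00, centroid at (105.00, 142.00).
ΣA = 8680.00 cm², ΣAX̄ = 911400.00 cm³, ΣAȲ = 952280.00 cm³.
X̄ = 911400.00/8680.00 = 105.00 cm; Ȳ = 952280.00/8680.00 = 109.71 cm.

X̄ = 105.00 cm, Ȳ = 109.71 cm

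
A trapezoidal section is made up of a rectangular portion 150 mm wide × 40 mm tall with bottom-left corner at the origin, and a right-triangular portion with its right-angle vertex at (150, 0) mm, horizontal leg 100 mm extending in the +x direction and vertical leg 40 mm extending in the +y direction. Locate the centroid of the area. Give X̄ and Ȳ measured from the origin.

X̄ = 102.08 mm, Ȳ = 18.33 mm

Part | A | x̄ᵢ | ȳᵢ | A·x̄ᵢ | A·ȳᵢ
rectangular portion | 6000.00 | 75.00 | 20.00 | 450000.00 | 120000.00
triangular portion | 2000.00 | 183.33 | 13.33 | 366666.67 | 26666.67
Σ | 8000.00 |  |  | 816666.67 | 146666.67
X̄ = 816666.67 / 8000.00 = 102.08 mm
Ȳ = 146666.67 / 8000.00 = 18.33 mm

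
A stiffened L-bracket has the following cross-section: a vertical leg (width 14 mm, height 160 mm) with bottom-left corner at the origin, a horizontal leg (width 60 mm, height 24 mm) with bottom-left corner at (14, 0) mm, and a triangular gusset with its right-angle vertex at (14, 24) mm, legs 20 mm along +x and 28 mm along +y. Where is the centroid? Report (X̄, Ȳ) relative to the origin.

X̄ = 21.42 mm, Ȳ = 51.97 mm

vertical leg: A = 14 × 160 = 2240.00, centroid at (7.00, 80.00).
horizontal leg: A = 60 × 24 = 1440.00, centroid at (44.00, 12.00).
gusset: A = ½·20·28 = 280.00, centroid at (20.67, 33.33).
ΣA = 3960.00 mm²
ΣAX̄ = (2240.00)(7.00) + (1440.00)(44.00) + (280.00)(20.67) = 84826.67 mm³
ΣAȲ = (2240.00)(80.00) + (1440.00)(12.00) + (280.00)(33.33) = 205813.33 mm³
X̄ = 84826.67 / 3960.00 = 21.42 mm
Ȳ = 205813.33 / 3960.00 = 51.97 mm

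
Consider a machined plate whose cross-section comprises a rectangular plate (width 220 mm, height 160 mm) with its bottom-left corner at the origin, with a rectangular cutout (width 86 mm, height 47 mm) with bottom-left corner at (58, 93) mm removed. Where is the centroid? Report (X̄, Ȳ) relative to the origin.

X̄ = 111.17 mm, Ȳ = 75.27 mm

Part | A | x̄ᵢ | ȳᵢ | A·x̄ᵢ | A·ȳᵢ
plate | 35200.00 | 110.00 | 80.00 | 3872000.00 | 2816000.00
hole | -4042.00 | 101.00 | 116.50 | -408242.00 | -470893.00
Σ | 31158.00 |  |  | 3463758.00 | 2345107.00
X̄ = 3463758.00 / 31158.00 = 111.17 mm
Ȳ = 2345107.00 / 31158.00 = 75.27 mm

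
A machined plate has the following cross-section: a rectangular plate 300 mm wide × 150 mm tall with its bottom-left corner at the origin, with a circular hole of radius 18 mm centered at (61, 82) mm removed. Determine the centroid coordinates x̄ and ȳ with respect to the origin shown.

x̄ = 152.06 mm, ȳ = 74.84 mm

plate: A = 300 × 150 = 45000.00, centroid at (150.00, 75.00).
hole: A = −π·18² = -1017.88, centroid at (61.00, 82.00).
ΣA = 43982.12 mm², ΣAx̄ = 6687909.56 mm³, ΣAȳ = 3291534.17 mm³.
x̄ = 6687909.56/43982.12 = 152.06 mm; ȳ = 3291534.17/43982.12 = 74.84 mm.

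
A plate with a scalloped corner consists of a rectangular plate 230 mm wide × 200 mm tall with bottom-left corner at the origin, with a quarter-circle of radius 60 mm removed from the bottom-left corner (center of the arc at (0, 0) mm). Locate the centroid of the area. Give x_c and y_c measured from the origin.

x_c = 120.86 mm, y_c = 104.88 mm

plate: A = 230 × 200 = 46000.00, centroid at (115.00, 100.00).
removed quarter-circle: A = −¼π·60² = -2827.43, centroid at (25.46, 25.46).
ΣA = 43172.57 mm², ΣAx_c = 5218000.00 mm³, ΣAy_c = 4528000.00 mm³.
x_c = 5218000.00/43172.57 = 120.86 mm; y_c = 4528000.00/43172.57 = 104.88 mm.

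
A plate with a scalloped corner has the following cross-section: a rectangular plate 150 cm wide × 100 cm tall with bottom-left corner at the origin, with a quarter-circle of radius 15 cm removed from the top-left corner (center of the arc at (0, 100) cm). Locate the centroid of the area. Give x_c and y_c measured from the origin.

x_c = 75.82 cm, y_c = 49.48 cm

Part | A | x̄ᵢ | ȳᵢ | A·x̄ᵢ | A·ȳᵢ
plate | 15000.00 | 75.00 | 50.00 | 1125000.00 | 750000.00
removed quarter-circle | -176.71 | 6.37 | 93.63 | -1125.00 | -16546.46
Σ | 14823.29 |  |  | 1123875.00 | 733453.54
x_c = 1123875.00 / 14823.29 = 75.82 cm
y_c = 733453.54 / 14823.29 = 49.48 cm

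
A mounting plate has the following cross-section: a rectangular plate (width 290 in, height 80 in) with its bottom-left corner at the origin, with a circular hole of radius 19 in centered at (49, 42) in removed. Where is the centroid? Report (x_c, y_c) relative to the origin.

x_c = 149.93 in, y_c = 39.90 in

Part | A | x̄ᵢ | ȳᵢ | A·x̄ᵢ | A·ȳᵢ
plate | 23200.00 | 145.00 | 40.00 | 3364000.00 | 928000.00
hole | -1134.11 | 49.00 | 42.00 | -55571.63 | -47632.83
Σ | 22065.89 |  |  | 3308428.37 | 880367.17
x_c = 3308428.37 / 22065.89 = 149.93 in
y_c = 880367.17 / 22065.89 = 39.90 in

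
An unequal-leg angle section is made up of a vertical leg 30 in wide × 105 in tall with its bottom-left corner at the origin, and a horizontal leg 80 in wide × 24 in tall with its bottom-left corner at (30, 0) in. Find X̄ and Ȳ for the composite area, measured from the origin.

Part | A | x̄ᵢ | ȳᵢ | A·x̄ᵢ | A·ȳᵢ
vertical leg | 3150.00 | 15.00 | 52.50 | 47250.00 | 165375.00
horizontal leg | 1920.00 | 70.00 | 12.00 | 134400.00 | 23040.00
Σ | 5070.00 |  |  | 181650.00 | 188415.00
X̄ = 181650.00 / 5070.00 = 35.83 in
Ȳ = 188415.00 / 5070.00 = 37.16 in

X̄ = 35.83 in, Ȳ = 37.16 in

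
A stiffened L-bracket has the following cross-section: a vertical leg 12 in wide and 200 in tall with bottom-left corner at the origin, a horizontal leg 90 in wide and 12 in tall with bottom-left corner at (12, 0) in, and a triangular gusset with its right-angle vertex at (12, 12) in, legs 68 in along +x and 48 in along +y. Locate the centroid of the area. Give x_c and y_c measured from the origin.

x_c = 25.93 in, y_c = 57.15 in

Part | A | x̄ᵢ | ȳᵢ | A·x̄ᵢ | A·ȳᵢ
vertical leg | 2400.00 | 6.00 | 100.00 | 14400.00 | 240000.00
horizontal leg | 1080.00 | 57.00 | 6.00 | 61560.00 | 6480.00
gusset | 1632.00 | 34.67 | 28.00 | 56576.00 | 45696.00
Σ | 5112.00 |  |  | 132536.00 | 292176.00
x_c = 132536.00 / 5112.00 = 25.93 in
y_c = 292176.00 / 5112.00 = 57.15 in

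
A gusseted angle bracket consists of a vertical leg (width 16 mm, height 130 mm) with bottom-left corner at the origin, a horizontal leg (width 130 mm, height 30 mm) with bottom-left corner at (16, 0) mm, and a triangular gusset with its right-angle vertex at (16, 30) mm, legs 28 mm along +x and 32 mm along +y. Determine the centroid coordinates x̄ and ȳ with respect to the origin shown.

x̄ = 53.50 mm, ȳ = 32.97 mm

vertical leg: A = 16 × 130 = 2080.00, centroid at (8.00, 65.00).
horizontal leg: A = 130 × 30 = 3900.00, centroid at (81.00, 15.00).
gusset: A = ½·28·32 = 448.00, centroid at (25.33, 40.67).
ΣA = 6428.00 mm²
ΣAx̄ = (2080.00)(8.00) + (3900.00)(81.00) + (448.00)(25.33) = 343889.33 mm³
ΣAȳ = (2080.00)(65.00) + (3900.00)(15.00) + (448.00)(40.67) = 211918.67 mm³
x̄ = 343889.33 / 6428.00 = 53.50 mm
ȳ = 211918.67 / 6428.00 = 32.97 mm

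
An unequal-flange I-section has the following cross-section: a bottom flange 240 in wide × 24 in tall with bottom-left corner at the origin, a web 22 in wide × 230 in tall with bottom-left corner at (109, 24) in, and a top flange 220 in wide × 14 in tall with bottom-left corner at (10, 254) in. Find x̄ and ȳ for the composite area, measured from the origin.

Part | A | x̄ᵢ | ȳᵢ | A·x̄ᵢ | A·ȳᵢ
bottom flange | 5760.00 | 120.00 | 12.00 | 691200.00 | 69120.00
web | 5060.00 | 120.00 | 139.00 | 607200.00 | 703340.00
top flange | 3080.00 | 120.00 | 261.00 | 369600.00 | 803880.00
Σ | 13900.00 |  |  | 1668000.00 | 1576340.00
x̄ = 1668000.00 / 13900.00 = 120.00 in
ȳ = 1576340.00 / 13900.00 = 113.41 in

x̄ = 120.00 in, ȳ = 113.41 in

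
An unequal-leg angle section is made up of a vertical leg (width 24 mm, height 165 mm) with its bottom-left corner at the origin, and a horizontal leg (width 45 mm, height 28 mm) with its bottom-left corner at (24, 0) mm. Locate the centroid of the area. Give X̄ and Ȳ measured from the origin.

vertical leg: A = 24 × 165 = 3960.00, centroid at (12.00, 82.50).
horizontal leg: A = 45 × 28 = 1260.00, centroid at (46.50, 14.00).
ΣA = 5220.00 mm²
ΣAX̄ = (3960.00)(12.00) + (1260.00)(46.50) = 106110.00 mm³
ΣAȲ = (3960.00)(82.50) + (1260.00)(14.00) = 344340.00 mm³
X̄ = 106110.00 / 5220.00 = 20.33 mm
Ȳ = 344340.00 / 5220.00 = 65.97 mm

X̄ = 20.33 mm, Ȳ = 65.97 mm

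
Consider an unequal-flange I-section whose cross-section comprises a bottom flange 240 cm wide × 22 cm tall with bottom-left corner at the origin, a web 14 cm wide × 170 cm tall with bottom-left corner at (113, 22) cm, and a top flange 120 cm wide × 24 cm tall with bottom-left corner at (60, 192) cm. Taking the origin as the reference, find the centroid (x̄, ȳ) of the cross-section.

x̄ = 120.00 cm, ȳ = 85.41 cm

bottom flange: A = 240 × 22 = 5280.00, centroid at (120.00, 11.00).
web: A = 14 × 170 = 2380.00, centroid at (120.00, 107.00).
top flange: A = 120 × 24 = 2880.00, centroid at (120.00, 204.00).
ΣA = 10540.00 cm², ΣAx̄ = 1264800.00 cm³, ΣAȳ = 900260.00 cm³.
x̄ = 1264800.00/10540.00 = 120.00 cm; ȳ = 900260.00/10540.00 = 85.41 cm.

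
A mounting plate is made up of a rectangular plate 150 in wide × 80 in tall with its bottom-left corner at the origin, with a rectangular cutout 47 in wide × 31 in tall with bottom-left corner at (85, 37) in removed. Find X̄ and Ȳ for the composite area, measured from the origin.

X̄ = 70.37 in, Ȳ = 38.27 in

Part | A | x̄ᵢ | ȳᵢ | A·x̄ᵢ | A·ȳᵢ
plate | 12000.00 | 75.00 | 40.00 | 900000.00 | 480000.00
hole | -1457.00 | 108.50 | 52.50 | -158084.50 | -76492.50
Σ | 10543.00 |  |  | 741915.50 | 403507.50
X̄ = 741915.50 / 10543.00 = 70.37 in
Ȳ = 403507.50 / 10543.00 = 38.27 in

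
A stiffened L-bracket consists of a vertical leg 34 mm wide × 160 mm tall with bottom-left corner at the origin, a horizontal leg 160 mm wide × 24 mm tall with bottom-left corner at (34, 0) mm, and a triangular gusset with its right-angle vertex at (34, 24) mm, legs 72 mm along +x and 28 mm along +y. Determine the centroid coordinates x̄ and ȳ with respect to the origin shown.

x̄ = 57.22 mm, ȳ = 50.05 mm

vertical leg: A = 34 × 160 = 5440.00, centroid at (17.00, 80.00).
horizontal leg: A = 160 × 24 = 3840.00, centroid at (114.00, 12.00).
gusset: A = ½·72·28 = 1008.00, centroid at (58.00, 33.33).
ΣA = 10288.00 mm², ΣAx̄ = 588704.00 mm³, ΣAȳ = 514880.00 mm³.
x̄ = 588704.00/10288.00 = 57.22 mm; ȳ = 514880.00/10288.00 = 50.05 mm.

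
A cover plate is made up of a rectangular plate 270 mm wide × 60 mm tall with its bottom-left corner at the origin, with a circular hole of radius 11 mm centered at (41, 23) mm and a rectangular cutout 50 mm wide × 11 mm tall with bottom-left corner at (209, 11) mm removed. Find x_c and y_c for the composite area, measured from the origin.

plate: A = 270 × 60 = 16200.00, centroid at (135.00, 30.00).
hole 1: A = −π·11² = -380.13, centroid at (41.00, 23.00).
hole 2: A = −(50 × 11) = -550.00, centroid at (234.00, 16.50).
ΣA = 15269.87 mm²
ΣAx_c = (16200.00)(135.00) + (-380.13)(41.00) + (-550.00)(234.00) = 2042714.56 mm³
ΣAy_c = (16200.00)(30.00) + (-380.13)(23.00) + (-550.00)(16.50) = 468181.95 mm³
x_c = 2042714.56 / 15269.87 = 133.77 mm
y_c = 468181.95 / 15269.87 = 30.66 mm

x_c = 133.77 mm, y_c = 30.66 mm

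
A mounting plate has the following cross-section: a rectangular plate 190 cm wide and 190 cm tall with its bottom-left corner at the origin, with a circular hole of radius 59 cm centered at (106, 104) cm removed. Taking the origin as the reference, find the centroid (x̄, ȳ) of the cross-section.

x̄ = 90.22 cm, ȳ = 91.09 cm

Part | A | x̄ᵢ | ȳᵢ | A·x̄ᵢ | A·ȳᵢ
plate | 36100.00 | 95.00 | 95.00 | 3429500.00 | 3429500.00
hole | -10935.88 | 106.00 | 104.00 | -1159203.71 | -1137331.94
Σ | 25164.12 |  |  | 2270296.29 | 2292168.06
x̄ = 2270296.29 / 25164.12 = 90.22 cm
ȳ = 2292168.06 / 25164.12 = 91.09 cm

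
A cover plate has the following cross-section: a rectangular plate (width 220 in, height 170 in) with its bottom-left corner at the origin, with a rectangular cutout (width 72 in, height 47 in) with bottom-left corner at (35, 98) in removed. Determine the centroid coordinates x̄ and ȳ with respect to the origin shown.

x̄ = 113.88 in, ȳ = 81.37 in

Part | A | x̄ᵢ | ȳᵢ | A·x̄ᵢ | A·ȳᵢ
plate | 37400.00 | 110.00 | 85.00 | 4114000.00 | 3179000.00
hole | -3384.00 | 71.00 | 121.50 | -240264.00 | -411156.00
Σ | 34016.00 |  |  | 3873736.00 | 2767844.00
x̄ = 3873736.00 / 34016.00 = 113.88 in
ȳ = 2767844.00 / 34016.00 = 81.37 in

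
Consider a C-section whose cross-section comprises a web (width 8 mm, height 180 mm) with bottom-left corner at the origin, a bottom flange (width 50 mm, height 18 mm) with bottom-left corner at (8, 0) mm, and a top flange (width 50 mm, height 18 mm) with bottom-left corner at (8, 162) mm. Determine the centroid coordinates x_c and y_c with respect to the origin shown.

x_c = 20.11 mm, y_c = 90.00 mm

web: A = 8 × 180 = 1440.00, centroid at (4.00, 90.00).
bottom flange: A = 50 × 18 = 900.00, centroid at (33.00, 9.00).
top flange: A = 50 × 18 = 900.00, centroid at (33.00, 171.00).
ΣA = 3240.00 mm²
ΣAx_c = (1440.00)(4.00) + (900.00)(33.00) + (900.00)(33.00) = 65160.00 mm³
ΣAy_c = (1440.00)(90.00) + (900.00)(9.00) + (900.00)(171.00) = 291600.00 mm³
x_c = 65160.00 / 3240.00 = 20.11 mm
y_c = 291600.00 / 3240.00 = 90.00 mm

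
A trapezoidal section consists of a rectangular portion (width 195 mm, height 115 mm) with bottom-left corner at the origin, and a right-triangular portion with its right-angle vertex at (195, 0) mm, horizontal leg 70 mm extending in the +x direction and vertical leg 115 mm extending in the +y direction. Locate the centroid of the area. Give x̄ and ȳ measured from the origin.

x̄ = 115.89 mm, ȳ = 54.58 mm

Part | A | x̄ᵢ | ȳᵢ | A·x̄ᵢ | A·ȳᵢ
rectangular portion | 22425.00 | 97.50 | 57.50 | 2186437.50 | 1289437.50
triangular portion | 4025.00 | 218.33 | 38.33 | 878791.67 | 154291.67
Σ | 26450.00 |  |  | 3065229.17 | 1443729.17
x̄ = 3065229.17 / 26450.00 = 115.89 mm
ȳ = 1443729.17 / 26450.00 = 54.58 mm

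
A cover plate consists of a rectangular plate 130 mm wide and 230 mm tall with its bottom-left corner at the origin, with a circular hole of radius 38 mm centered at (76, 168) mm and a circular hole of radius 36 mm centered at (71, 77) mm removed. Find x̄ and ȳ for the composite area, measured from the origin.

x̄ = 61.51 mm, ȳ = 110.97 mm

plate: A = 130 × 230 = 29900.00, centroid at (65.00, 115.00).
hole 1: A = −π·38² = -4536.46, centroid at (76.00, 168.00).
hole 2: A = −π·36² = -4071.50, centroid at (71.00, 77.00).
ΣA = 21292.04 mm², ΣAx̄ = 1309652.27 mm³, ΣAȳ = 2362868.94 mm³.
x̄ = 1309652.27/21292.04 = 61.51 mm; ȳ = 2362868.94/21292.04 = 110.97 mm.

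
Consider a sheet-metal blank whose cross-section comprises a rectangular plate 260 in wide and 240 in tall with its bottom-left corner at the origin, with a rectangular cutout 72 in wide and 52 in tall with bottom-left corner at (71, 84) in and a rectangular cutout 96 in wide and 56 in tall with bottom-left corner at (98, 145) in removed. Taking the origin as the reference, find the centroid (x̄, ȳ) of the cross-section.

plate: A = 260 × 240 = 62400.00, centroid at (130.00, 120.00).
hole 1: A = −(72 × 52) = -3744.00, centroid at (107.00, 110.00).
hole 2: A = −(96 × 56) = -5376.00, centroid at (146.00, 173.00).
ΣA = 53280.00 in²
ΣAx̄ = (62400.00)(130.00) + (-3744.00)(107.00) + (-5376.00)(146.00) = 6926496.00 in³
ΣAȳ = (62400.00)(120.00) + (-3744.00)(110.00) + (-5376.00)(173.00) = 6146112.00 in³
x̄ = 6926496.00 / 53280.00 = 130.00 in
ȳ = 6146112.00 / 53280.00 = 115.35 in

x̄ = 130.00 in, ȳ = 115.35 in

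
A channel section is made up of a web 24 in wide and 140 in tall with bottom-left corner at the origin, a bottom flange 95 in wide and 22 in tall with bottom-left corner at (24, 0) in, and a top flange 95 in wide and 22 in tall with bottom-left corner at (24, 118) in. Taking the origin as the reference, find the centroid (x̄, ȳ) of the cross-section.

web: A = 24 × 140 = 3360.00, centroid at (12.00, 70.00).
bottom flange: A = 95 × 22 = 2090.00, centroid at (71.50, 11.00).
top flange: A = 95 × 22 = 2090.00, centroid at (71.50, 129.00).
ΣA = 7540.00 in², ΣAx̄ = 339190.00 in³, ΣAȳ = 527800.00 in³.
x̄ = 339190.00/7540.00 = 44.99 in; ȳ = 527800.00/7540.00 = 70.00 in.

x̄ = 44.99 in, ȳ = 70.00 in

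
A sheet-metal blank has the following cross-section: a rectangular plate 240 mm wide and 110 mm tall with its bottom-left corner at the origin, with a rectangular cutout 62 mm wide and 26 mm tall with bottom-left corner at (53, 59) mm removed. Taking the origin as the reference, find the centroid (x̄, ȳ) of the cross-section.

x̄ = 122.34 mm, ȳ = 53.89 mm

plate: A = 240 × 110 = 26400.00, centroid at (120.00, 55.00).
hole: A = −(62 × 26) = -1612.00, centroid at (84.00, 72.00).
ΣA = 24788.00 mm², ΣAx̄ = 3032592.00 mm³, ΣAȳ = 1335936.00 mm³.
x̄ = 3032592.00/24788.00 = 122.34 mm; ȳ = 1335936.00/24788.00 = 53.89 mm.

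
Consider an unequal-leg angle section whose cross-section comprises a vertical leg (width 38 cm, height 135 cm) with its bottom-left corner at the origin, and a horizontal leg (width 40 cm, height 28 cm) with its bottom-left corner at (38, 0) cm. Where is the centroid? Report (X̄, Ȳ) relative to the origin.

X̄ = 25.99 cm, Ȳ = 57.91 cm

vertical leg: A = 38 × 135 = 5130.00, centroid at (19.00, 67.50).
horizontal leg: A = 40 × 28 = 1120.00, centroid at (58.00, 14.00).
ΣA = 6250.00 cm²
ΣAX̄ = (5130.00)(19.00) + (1120.00)(58.00) = 162430.00 cm³
ΣAȲ = (5130.00)(67.50) + (1120.00)(14.00) = 361955.00 cm³
X̄ = 162430.00 / 6250.00 = 25.99 cm
Ȳ = 361955.00 / 6250.00 = 57.91 cm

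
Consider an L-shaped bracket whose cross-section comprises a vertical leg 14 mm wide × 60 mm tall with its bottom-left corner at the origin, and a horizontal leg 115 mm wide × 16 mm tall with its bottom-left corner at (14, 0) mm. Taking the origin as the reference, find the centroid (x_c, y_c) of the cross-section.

vertical leg: A = 14 × 60 = 840.00, centroid at (7.00, 30.00).
horizontal leg: A = 115 × 16 = 1840.00, centroid at (71.50, 8.00).
ΣA = 2680.00 mm²
ΣAx_c = (840.00)(7.00) + (1840.00)(71.50) = 137440.00 mm³
ΣAy_c = (840.00)(30.00) + (1840.00)(8.00) = 39920.00 mm³
x_c = 137440.00 / 2680.00 = 51.28 mm
y_c = 39920.00 / 2680.00 = 14.90 mm

x_c = 51.28 mm, y_c = 14.90 mm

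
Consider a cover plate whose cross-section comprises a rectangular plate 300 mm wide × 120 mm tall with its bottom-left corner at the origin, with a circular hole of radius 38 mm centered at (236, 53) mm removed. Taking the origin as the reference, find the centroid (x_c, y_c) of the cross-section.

plate: A = 300 × 120 = 36000.00, centroid at (150.00, 60.00).
hole: A = −π·38² = -4536.46, centroid at (236.00, 53.00).
ΣA = 31463.54 mm²
ΣAx_c = (36000.00)(150.00) + (-4536.46)(236.00) = 4329395.49 mm³
ΣAy_c = (36000.00)(60.00) + (-4536.46)(53.00) = 1919567.63 mm³
x_c = 4329395.49 / 31463.54 = 137.60 mm
y_c = 1919567.63 / 31463.54 = 61.01 mm

x_c = 137.60 mm, y_c = 61.01 mm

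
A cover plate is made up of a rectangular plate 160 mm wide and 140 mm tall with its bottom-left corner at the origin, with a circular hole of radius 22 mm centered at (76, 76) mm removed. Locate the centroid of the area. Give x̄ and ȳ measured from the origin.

x̄ = 80.29 mm, ȳ = 69.56 mm

plate: A = 160 × 140 = 22400.00, centroid at (80.00, 70.00).
hole: A = −π·22² = -1520.53, centroid at (76.00, 76.00).
ΣA = 20879.47 mm², ΣAx̄ = 1676439.66 mm³, ΣAȳ = 1452439.66 mm³.
x̄ = 1676439.66/20879.47 = 80.29 mm; ȳ = 1452439.66/20879.47 = 69.56 mm.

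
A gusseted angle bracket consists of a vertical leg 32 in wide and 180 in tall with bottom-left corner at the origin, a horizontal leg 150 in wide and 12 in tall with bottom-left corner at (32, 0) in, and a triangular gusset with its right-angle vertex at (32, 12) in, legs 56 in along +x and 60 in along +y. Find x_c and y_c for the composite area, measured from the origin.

vertical leg: A = 32 × 180 = 5760.00, centroid at (16.00, 90.00).
horizontal leg: A = 150 × 12 = 1800.00, centroid at (107.00, 6.00).
gusset: A = ½·56·60 = 1680.00, centroid at (50.67, 32.00).
ΣA = 9240.00 in², ΣAx_c = 369880.00 in³, ΣAy_c = 582960.00 in³.
x_c = 369880.00/9240.00 = 40.03 in; y_c = 582960.00/9240.00 = 63.09 in.

x_c = 40.03 in, y_c = 63.09 in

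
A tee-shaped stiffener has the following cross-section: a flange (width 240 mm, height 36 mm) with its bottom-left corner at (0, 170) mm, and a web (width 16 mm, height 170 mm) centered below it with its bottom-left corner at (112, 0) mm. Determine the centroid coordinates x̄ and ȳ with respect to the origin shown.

x̄ = 120.00 mm, ȳ = 163.34 mm

web: A = 16 × 170 = 2720.00, centroid at (120.00, 85.00).
flange: A = 240 × 36 = 8640.00, centroid at (120.00, 188.00).
ΣA = 11360.00 mm²
ΣAx̄ = (2720.00)(120.00) + (8640.00)(120.00) = 1363200.00 mm³
ΣAȳ = (2720.00)(85.00) + (8640.00)(188.00) = 1855520.00 mm³
x̄ = 1363200.00 / 11360.00 = 120.00 mm
ȳ = 1855520.00 / 11360.00 = 163.34 mm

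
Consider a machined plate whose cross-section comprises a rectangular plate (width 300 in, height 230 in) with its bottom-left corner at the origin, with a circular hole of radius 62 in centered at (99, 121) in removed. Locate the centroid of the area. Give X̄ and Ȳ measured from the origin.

X̄ = 160.82 in, Ȳ = 113.73 in

plate: A = 300 × 230 = 69000.00, centroid at (150.00, 115.00).
hole: A = −π·62² = -12076.28, centroid at (99.00, 121.00).
ΣA = 56923.72 in², ΣAX̄ = 9154448.07 in³, ΣAȲ = 6473769.86 in³.
X̄ = 9154448.07/56923.72 = 160.82 in; Ȳ = 6473769.86/56923.72 = 113.73 in.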